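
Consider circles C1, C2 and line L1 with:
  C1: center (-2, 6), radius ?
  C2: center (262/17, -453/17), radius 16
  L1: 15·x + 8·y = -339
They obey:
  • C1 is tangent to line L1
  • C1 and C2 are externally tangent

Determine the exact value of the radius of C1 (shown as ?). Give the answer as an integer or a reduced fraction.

1. [C1‖L1]  r_C1² − 441 = 0  ⇒  r_C1 = 21 (r>0 drops 1)
2. [ext C1·C2]  r_C1² + 32r_C1 − 1113 = 0  ⇒  r_C1 = 21 (r>0 drops 1)

21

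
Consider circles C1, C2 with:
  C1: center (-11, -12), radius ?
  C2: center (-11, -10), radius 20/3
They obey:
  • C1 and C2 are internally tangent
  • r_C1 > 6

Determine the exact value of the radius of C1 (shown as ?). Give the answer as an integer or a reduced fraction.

26/3

1. [int C1,C2]  r_C1² − (40/3)r_C1 + 364/9 = 0  ⇒  r_C1 = 14/3 or 26/3
2. given r_C1 > 6: keep 26/3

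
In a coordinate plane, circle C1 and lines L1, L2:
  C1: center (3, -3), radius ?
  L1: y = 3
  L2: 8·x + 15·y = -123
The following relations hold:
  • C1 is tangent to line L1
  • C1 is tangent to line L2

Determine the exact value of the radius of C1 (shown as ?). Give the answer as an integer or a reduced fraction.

6

1. [C1‖L1]  r_C1² − 36 = 0  ⇒  r_C1 = 6 (r>0 drops 1)
2. [C1‖L2]  r_C1² − 36 = 0  ⇒  r_C1 = 6 (r>0 drops 1)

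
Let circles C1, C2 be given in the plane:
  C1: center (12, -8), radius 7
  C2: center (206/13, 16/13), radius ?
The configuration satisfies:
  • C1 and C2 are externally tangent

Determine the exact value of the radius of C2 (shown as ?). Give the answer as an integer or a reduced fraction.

1. [ext C1·C2]  r_C2² + 14r_C2 − 51 = 0  ⇒  r_C2 = 3 (r>0 drops 1)

3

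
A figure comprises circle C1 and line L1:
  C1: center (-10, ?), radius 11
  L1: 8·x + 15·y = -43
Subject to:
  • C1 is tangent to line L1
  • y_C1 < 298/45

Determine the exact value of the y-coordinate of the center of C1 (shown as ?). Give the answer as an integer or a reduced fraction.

-10

1. [C1‖L1]  y_C1² − (74/15)y_C1 − 448/3 = 0  ⇒  y_C1 = -10 or 224/15
2. given y_C1 < 298/45: keep -10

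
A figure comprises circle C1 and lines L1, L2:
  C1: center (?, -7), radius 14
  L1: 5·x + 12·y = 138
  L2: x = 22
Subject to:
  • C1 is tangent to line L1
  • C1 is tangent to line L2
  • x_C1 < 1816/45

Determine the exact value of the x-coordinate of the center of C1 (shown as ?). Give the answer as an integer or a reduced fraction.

8

1. [C1‖L1]  x_C1² − (444/5)x_C1 + 3232/5 = 0  ⇒  x_C1 = 8 or 404/5
2. [C1‖L2]  x_C1² − 44x_C1 + 288 = 0  ⇒  x_C1 = 8 or 36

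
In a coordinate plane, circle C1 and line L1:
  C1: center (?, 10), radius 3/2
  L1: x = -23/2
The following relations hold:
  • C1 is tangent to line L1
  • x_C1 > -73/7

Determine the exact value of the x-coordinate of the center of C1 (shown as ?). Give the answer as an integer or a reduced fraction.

1. [C1‖L1]  x_C1² + 23x_C1 + 130 = 0  ⇒  x_C1 = -13 or -10
2. given x_C1 > -73/7: keep -10

-10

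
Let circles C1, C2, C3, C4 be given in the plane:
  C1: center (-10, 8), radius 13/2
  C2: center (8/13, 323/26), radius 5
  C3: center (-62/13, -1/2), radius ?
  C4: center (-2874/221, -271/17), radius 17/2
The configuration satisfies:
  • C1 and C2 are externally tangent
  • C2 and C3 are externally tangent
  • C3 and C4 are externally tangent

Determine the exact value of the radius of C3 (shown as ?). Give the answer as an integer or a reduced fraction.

9

1. [ext C2·C3]  r_C3² + 10r_C3 − 171 = 0  ⇒  r_C3 = 9 (r>0 drops 1)
2. [ext C3·C4]  r_C3² + 17r_C3 − 234 = 0  ⇒  r_C3 = 9 (r>0 drops 1)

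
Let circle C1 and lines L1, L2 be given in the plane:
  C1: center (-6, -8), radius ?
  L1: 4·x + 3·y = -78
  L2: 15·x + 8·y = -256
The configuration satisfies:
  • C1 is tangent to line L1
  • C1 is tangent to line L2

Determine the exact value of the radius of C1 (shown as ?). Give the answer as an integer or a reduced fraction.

1. [C1‖L1]  r_C1² − 36 = 0  ⇒  r_C1 = 6 (r>0 drops 1)
2. [C1‖L2]  r_C1² − 36 = 0  ⇒  r_C1 = 6 (r>0 drops 1)

6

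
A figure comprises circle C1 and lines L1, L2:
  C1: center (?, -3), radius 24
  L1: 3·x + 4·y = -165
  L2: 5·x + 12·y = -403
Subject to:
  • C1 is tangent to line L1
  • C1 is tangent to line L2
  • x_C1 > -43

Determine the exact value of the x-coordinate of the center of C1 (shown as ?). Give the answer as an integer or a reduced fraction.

1. [C1‖L1]  x_C1² + 102x_C1 + 1001 = 0  ⇒  x_C1 = -91 or -11
2. [C1‖L2]  x_C1² + (734/5)x_C1 + 7469/5 = 0  ⇒  x_C1 = -679/5 or -11

-11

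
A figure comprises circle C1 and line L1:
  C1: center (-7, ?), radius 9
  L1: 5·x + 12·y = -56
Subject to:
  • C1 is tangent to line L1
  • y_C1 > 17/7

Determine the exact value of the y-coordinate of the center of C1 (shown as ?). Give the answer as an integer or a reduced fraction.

1. [C1‖L1]  y_C1² + (7/2)y_C1 − 92 = 0  ⇒  y_C1 = -23/2 or 8
2. given y_C1 > 17/7: keep 8

8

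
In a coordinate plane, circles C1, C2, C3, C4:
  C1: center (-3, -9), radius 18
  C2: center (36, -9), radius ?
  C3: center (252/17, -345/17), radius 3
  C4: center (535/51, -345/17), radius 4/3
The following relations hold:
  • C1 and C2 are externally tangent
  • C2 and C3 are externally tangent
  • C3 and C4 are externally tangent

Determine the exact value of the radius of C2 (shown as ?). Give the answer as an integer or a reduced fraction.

21

1. [ext C1·C2]  r_C2² + 36r_C2 − 1197 = 0  ⇒  r_C2 = 21 (r>0 drops 1)
2. [ext C2·C3]  r_C2² + 6r_C2 − 567 = 0  ⇒  r_C2 = 21 (r>0 drops 1)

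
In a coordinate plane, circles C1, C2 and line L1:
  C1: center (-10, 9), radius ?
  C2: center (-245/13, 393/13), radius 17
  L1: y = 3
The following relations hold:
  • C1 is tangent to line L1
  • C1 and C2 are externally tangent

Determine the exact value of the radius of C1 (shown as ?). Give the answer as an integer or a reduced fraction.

6

1. [C1‖L1]  r_C1² − 36 = 0  ⇒  r_C1 = 6 (r>0 drops 1)
2. [ext C1·C2]  r_C1² + 34r_C1 − 240 = 0  ⇒  r_C1 = 6 (r>0 drops 1)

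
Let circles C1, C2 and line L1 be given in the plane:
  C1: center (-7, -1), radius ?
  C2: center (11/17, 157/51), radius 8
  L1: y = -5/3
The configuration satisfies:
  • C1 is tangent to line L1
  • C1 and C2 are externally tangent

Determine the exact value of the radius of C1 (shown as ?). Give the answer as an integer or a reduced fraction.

1. [C1‖L1]  r_C1² − 4/9 = 0  ⇒  r_C1 = 2/3 (r>0 drops 1)
2. [ext C1·C2]  r_C1² + 16r_C1 − 100/9 = 0  ⇒  r_C1 = 2/3 (r>0 drops 1)

2/3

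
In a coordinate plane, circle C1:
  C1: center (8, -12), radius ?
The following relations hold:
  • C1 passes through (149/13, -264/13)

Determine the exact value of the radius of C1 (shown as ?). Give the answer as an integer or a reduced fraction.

9

1. [C1∋P]  r_C1² − 81 = 0  ⇒  r_C1 = 9 (r>0 drops 1)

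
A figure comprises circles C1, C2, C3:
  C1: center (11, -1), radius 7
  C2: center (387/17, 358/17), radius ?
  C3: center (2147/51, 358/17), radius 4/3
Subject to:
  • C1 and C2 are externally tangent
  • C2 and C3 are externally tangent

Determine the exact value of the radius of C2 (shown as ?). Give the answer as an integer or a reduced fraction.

18

1. [ext C1·C2]  r_C2² + 14r_C2 − 576 = 0  ⇒  r_C2 = 18 (r>0 drops 1)
2. [ext C2·C3]  r_C2² + (8/3)r_C2 − 372 = 0  ⇒  r_C2 = 18 (r>0 drops 1)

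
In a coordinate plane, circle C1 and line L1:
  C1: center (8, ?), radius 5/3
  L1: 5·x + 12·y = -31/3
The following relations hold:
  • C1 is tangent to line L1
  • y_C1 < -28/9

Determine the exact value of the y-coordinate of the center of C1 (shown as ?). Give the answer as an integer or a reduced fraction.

-6

1. [C1‖L1]  y_C1² + (151/18)y_C1 + 43/3 = 0  ⇒  y_C1 = -6 or -43/18
2. given y_C1 < -28/9: keep -6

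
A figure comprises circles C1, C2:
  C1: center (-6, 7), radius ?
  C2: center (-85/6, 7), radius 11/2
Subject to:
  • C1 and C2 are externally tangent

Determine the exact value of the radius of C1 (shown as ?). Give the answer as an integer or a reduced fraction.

8/3

1. [ext C1·C2]  r_C1² + 11r_C1 − 328/9 = 0  ⇒  r_C1 = 8/3 (r>0 drops 1)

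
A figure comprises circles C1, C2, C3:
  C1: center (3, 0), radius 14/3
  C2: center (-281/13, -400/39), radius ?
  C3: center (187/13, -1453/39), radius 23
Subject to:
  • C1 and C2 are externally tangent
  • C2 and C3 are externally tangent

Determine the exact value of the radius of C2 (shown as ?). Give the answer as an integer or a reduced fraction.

1. [ext C1·C2]  r_C2² + (28/3)r_C2 − 2068/3 = 0  ⇒  r_C2 = 22 (r>0 drops 1)
2. [ext C2·C3]  r_C2² + 46r_C2 − 1496 = 0  ⇒  r_C2 = 22 (r>0 drops 1)

22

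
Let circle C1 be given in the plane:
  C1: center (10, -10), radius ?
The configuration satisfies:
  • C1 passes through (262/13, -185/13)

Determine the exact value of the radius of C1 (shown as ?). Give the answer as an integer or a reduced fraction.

1. [C1∋P]  r_C1² − 121 = 0  ⇒  r_C1 = 11 (r>0 drops 1)

11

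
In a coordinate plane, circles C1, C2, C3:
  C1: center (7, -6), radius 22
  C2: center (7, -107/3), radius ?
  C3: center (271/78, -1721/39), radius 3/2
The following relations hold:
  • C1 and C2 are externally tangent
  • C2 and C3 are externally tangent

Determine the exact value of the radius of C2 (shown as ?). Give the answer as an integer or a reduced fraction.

1. [ext C1·C2]  r_C2² + 44r_C2 − 3565/9 = 0  ⇒  r_C2 = 23/3 (r>0 drops 1)
2. [ext C2·C3]  r_C2² + 3r_C2 − 736/9 = 0  ⇒  r_C2 = 23/3 (r>0 drops 1)

23/3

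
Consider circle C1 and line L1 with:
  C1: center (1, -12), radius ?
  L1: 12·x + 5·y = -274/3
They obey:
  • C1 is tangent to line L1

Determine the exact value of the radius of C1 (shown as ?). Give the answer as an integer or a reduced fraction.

10/3

1. [C1‖L1]  r_C1² − 100/9 = 0  ⇒  r_C1 = 10/3 (r>0 drops 1)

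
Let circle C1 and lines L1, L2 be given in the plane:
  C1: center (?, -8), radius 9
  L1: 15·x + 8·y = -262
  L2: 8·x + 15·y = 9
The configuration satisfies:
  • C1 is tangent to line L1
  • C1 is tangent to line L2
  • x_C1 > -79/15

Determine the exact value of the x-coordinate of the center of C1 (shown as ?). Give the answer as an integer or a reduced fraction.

1. [C1‖L1]  x_C1² + (132/5)x_C1 + 351/5 = 0  ⇒  x_C1 = -117/5 or -3
2. [C1‖L2]  x_C1² − (129/4)x_C1 − 423/4 = 0  ⇒  x_C1 = -3 or 141/4

-3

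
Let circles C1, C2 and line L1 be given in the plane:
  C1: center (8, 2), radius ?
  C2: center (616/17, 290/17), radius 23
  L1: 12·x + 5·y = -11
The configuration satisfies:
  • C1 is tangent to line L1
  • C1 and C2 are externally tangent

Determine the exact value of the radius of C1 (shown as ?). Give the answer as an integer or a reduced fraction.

1. [C1‖L1]  r_C1² − 81 = 0  ⇒  r_C1 = 9 (r>0 drops 1)
2. [ext C1·C2]  r_C1² + 46r_C1 − 495 = 0  ⇒  r_C1 = 9 (r>0 drops 1)

9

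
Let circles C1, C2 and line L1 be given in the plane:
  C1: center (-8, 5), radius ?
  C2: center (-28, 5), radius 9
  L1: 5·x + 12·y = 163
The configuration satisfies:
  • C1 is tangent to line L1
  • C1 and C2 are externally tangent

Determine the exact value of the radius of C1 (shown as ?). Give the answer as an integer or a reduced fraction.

11

1. [C1‖L1]  r_C1² − 121 = 0  ⇒  r_C1 = 11 (r>0 drops 1)
2. [ext C1·C2]  r_C1² + 18r_C1 − 319 = 0  ⇒  r_C1 = 11 (r>0 drops 1)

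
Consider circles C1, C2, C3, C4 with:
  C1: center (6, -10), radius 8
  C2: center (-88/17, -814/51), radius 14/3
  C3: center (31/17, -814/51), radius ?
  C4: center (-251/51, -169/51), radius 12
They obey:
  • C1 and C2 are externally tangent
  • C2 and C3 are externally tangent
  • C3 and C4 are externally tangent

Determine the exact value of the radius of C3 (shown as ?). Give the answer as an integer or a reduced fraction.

1. [ext C2·C3]  r_C3² + (28/3)r_C3 − 245/9 = 0  ⇒  r_C3 = 7/3 (r>0 drops 1)
2. [ext C3·C4]  r_C3² + 24r_C3 − 553/9 = 0  ⇒  r_C3 = 7/3 (r>0 drops 1)

7/3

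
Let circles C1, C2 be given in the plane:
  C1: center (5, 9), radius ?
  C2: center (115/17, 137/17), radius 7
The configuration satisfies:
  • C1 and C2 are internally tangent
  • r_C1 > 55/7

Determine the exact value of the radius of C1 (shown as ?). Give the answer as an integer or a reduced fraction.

1. [int C1,C2]  r_C1² − 14r_C1 + 45 = 0  ⇒  r_C1 = 5 or 9
2. given r_C1 > 55/7: keep 9

9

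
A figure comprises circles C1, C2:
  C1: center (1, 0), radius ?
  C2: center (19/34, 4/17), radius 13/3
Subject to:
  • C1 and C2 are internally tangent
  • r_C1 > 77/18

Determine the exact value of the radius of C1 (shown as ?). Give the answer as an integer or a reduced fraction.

29/6

1. [int C1,C2]  r_C1² − (26/3)r_C1 + 667/36 = 0  ⇒  r_C1 = 23/6 or 29/6
2. given r_C1 > 77/18: keep 29/6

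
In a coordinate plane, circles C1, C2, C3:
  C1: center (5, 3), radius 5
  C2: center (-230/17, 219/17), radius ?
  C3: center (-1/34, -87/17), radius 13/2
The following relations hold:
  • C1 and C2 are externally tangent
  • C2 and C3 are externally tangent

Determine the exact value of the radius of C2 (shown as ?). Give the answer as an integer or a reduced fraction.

1. [ext C1·C2]  r_C2² + 10r_C2 − 416 = 0  ⇒  r_C2 = 16 (r>0 drops 1)
2. [ext C2·C3]  r_C2² + 13r_C2 − 464 = 0  ⇒  r_C2 = 16 (r>0 drops 1)

16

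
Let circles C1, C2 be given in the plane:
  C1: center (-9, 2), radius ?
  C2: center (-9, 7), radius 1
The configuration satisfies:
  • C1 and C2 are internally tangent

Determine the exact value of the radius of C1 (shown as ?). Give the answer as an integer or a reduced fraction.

6

1. [int C1,C2]  r_C1² − 2r_C1 − 24 = 0  ⇒  r_C1 = 6 (r>0 drops 1)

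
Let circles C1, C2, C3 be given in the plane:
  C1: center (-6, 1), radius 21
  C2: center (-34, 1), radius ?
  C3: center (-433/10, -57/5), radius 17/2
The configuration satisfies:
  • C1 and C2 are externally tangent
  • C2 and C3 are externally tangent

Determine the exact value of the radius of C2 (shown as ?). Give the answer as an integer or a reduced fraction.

1. [ext C1·C2]  r_C2² + 42r_C2 − 343 = 0  ⇒  r_C2 = 7 (r>0 drops 1)
2. [ext C2·C3]  r_C2² + 17r_C2 − 168 = 0  ⇒  r_C2 = 7 (r>0 drops 1)

7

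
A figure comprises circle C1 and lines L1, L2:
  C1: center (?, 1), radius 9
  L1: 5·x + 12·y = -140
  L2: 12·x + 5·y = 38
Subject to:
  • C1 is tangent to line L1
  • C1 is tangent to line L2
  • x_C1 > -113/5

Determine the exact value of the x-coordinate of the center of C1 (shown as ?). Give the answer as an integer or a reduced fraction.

-7

1. [C1‖L1]  x_C1² + (304/5)x_C1 + 1883/5 = 0  ⇒  x_C1 = -269/5 or -7
2. [C1‖L2]  x_C1² − (11/2)x_C1 − 175/2 = 0  ⇒  x_C1 = -7 or 25/2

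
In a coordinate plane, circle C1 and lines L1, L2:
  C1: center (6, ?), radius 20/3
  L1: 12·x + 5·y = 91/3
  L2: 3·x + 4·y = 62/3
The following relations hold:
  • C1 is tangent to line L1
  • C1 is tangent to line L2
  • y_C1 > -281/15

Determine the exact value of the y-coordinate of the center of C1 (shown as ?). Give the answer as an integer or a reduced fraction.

9

1. [C1‖L1]  y_C1² + (50/3)y_C1 − 231 = 0  ⇒  y_C1 = -77/3 or 9
2. [C1‖L2]  y_C1² − (4/3)y_C1 − 69 = 0  ⇒  y_C1 = -23/3 or 9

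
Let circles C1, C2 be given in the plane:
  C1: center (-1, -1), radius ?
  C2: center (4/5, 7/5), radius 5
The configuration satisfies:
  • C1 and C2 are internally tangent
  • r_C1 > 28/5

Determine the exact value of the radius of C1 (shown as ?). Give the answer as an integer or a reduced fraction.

1. [int C1,C2]  r_C1² − 10r_C1 + 16 = 0  ⇒  r_C1 = 2 or 8
2. given r_C1 > 28/5: keep 8

8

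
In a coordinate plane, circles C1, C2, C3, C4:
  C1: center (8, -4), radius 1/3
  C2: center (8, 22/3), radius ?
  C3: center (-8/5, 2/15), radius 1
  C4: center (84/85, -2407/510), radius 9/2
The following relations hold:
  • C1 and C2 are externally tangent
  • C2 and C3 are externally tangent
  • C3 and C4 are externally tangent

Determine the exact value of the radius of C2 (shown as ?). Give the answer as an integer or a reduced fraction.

1. [ext C1·C2]  r_C2² + (2/3)r_C2 − 385/3 = 0  ⇒  r_C2 = 11 (r>0 drops 1)
2. [ext C2·C3]  r_C2² + 2r_C2 − 143 = 0  ⇒  r_C2 = 11 (r>0 drops 1)

11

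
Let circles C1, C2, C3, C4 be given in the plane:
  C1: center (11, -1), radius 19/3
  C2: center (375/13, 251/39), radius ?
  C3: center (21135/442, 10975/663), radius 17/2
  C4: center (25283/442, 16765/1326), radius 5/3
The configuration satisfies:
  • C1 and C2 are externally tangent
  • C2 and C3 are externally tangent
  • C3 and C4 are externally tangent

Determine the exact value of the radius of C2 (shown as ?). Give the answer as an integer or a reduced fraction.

1. [ext C1·C2]  r_C2² + (38/3)r_C2 − 1001/3 = 0  ⇒  r_C2 = 13 (r>0 drops 1)
2. [ext C2·C3]  r_C2² + 17r_C2 − 390 = 0  ⇒  r_C2 = 13 (r>0 drops 1)

13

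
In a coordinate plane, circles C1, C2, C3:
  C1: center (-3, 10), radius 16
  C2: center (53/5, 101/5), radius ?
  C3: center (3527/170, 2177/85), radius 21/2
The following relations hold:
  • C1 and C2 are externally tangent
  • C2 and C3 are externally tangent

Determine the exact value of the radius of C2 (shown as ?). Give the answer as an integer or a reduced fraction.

1. [ext C1·C2]  r_C2² + 32r_C2 − 33 = 0  ⇒  r_C2 = 1 (r>0 drops 1)
2. [ext C2·C3]  r_C2² + 21r_C2 − 22 = 0  ⇒  r_C2 = 1 (r>0 drops 1)

1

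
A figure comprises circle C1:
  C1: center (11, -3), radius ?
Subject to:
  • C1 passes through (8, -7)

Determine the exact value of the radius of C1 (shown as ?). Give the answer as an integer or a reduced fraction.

1. [C1∋P]  r_C1² − 25 = 0  ⇒  r_C1 = 5 (r>0 drops 1)

5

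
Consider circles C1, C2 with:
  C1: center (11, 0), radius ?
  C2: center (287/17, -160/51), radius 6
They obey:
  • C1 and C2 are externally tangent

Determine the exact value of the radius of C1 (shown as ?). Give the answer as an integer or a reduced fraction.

1. [ext C1·C2]  r_C1² + 12r_C1 − 76/9 = 0  ⇒  r_C1 = 2/3 (r>0 drops 1)

2/3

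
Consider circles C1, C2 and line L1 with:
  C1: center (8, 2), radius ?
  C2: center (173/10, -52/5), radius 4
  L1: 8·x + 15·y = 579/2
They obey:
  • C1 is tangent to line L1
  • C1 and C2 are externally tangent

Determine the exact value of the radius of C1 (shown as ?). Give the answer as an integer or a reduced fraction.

1. [C1‖L1]  r_C1² − 529/4 = 0  ⇒  r_C1 = 23/2 (r>0 drops 1)
2. [ext C1·C2]  r_C1² + 8r_C1 − 897/4 = 0  ⇒  r_C1 = 23/2 (r>0 drops 1)

23/2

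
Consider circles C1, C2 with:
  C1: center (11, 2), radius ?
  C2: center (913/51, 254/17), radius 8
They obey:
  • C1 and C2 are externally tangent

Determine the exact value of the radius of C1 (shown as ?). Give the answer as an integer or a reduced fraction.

20/3

1. [ext C1·C2]  r_C1² + 16r_C1 − 1360/9 = 0  ⇒  r_C1 = 20/3 (r>0 drops 1)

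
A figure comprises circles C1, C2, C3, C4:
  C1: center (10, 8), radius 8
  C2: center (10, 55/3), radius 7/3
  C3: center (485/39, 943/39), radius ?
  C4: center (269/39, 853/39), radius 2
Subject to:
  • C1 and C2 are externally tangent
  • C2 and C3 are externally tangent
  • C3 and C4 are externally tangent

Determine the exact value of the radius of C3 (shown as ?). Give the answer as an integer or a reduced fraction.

1. [ext C2·C3]  r_C3² + (14/3)r_C3 − 104/3 = 0  ⇒  r_C3 = 4 (r>0 drops 1)
2. [ext C3·C4]  r_C3² + 4r_C3 − 32 = 0  ⇒  r_C3 = 4 (r>0 drops 1)

4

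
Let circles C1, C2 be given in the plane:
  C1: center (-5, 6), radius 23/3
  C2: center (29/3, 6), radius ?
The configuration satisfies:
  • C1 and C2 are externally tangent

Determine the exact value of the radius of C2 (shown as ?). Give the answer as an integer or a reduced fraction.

1. [ext C1·C2]  r_C2² + (46/3)r_C2 − 469/3 = 0  ⇒  r_C2 = 7 (r>0 drops 1)

7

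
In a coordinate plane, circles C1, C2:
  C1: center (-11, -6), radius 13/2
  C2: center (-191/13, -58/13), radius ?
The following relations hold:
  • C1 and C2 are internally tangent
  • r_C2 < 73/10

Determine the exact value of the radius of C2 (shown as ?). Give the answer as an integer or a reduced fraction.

5/2

1. [int C1,C2]  r_C2² − 13r_C2 + 105/4 = 0  ⇒  r_C2 = 5/2 or 21/2
2. given r_C2 < 73/10: keep 5/2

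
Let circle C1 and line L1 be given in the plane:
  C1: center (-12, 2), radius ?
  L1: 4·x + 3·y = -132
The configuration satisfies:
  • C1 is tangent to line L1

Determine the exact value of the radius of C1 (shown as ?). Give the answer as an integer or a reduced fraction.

1. [C1‖L1]  r_C1² − 324 = 0  ⇒  r_C1 = 18 (r>0 drops 1)

18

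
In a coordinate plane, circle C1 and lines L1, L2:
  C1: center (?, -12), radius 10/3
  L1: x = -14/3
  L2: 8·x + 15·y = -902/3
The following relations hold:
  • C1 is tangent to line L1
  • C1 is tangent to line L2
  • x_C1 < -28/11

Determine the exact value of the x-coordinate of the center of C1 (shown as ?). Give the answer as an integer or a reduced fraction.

-8

1. [C1‖L1]  x_C1² + (28/3)x_C1 + 32/3 = 0  ⇒  x_C1 = -8 or -4/3
2. [C1‖L2]  x_C1² + (181/6)x_C1 + 532/3 = 0  ⇒  x_C1 = -133/6 or -8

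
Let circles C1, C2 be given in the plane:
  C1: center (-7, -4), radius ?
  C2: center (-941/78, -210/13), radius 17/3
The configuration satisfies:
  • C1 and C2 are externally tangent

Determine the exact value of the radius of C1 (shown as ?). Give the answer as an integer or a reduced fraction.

1. [ext C1·C2]  r_C1² + (34/3)r_C1 − 565/4 = 0  ⇒  r_C1 = 15/2 (r>0 drops 1)

15/2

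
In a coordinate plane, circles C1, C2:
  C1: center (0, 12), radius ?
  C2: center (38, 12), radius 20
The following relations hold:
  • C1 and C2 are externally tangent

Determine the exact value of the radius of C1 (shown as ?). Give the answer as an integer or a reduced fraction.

18

1. [ext C1·C2]  r_C1² + 40r_C1 − 1044 = 0  ⇒  r_C1 = 18 (r>0 drops 1)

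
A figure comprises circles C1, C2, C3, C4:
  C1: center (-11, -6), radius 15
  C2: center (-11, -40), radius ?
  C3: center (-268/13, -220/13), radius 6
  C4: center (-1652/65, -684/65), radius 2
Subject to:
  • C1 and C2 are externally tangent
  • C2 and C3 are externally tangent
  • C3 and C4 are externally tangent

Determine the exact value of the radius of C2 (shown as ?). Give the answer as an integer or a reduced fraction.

1. [ext C1·C2]  r_C2² + 30r_C2 − 931 = 0  ⇒  r_C2 = 19 (r>0 drops 1)
2. [ext C2·C3]  r_C2² + 12r_C2 − 589 = 0  ⇒  r_C2 = 19 (r>0 drops 1)

19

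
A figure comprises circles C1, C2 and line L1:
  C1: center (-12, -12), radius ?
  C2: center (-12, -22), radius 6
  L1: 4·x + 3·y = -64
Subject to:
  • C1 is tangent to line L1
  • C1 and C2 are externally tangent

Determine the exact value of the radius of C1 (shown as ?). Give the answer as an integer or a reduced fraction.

4

1. [C1‖L1]  r_C1² − 16 = 0  ⇒  r_C1 = 4 (r>0 drops 1)
2. [ext C1·C2]  r_C1² + 12r_C1 − 64 = 0  ⇒  r_C1 = 4 (r>0 drops 1)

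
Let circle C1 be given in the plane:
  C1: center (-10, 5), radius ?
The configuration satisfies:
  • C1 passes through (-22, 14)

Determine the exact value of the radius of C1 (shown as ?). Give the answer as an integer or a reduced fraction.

1. [C1∋P]  r_C1² − 225 = 0  ⇒  r_C1 = 15 (r>0 drops 1)

15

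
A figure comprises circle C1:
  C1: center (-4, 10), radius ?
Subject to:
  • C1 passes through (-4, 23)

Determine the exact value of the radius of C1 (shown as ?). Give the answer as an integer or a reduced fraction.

1. [C1∋P]  r_C1² − 169 = 0  ⇒  r_C1 = 13 (r>0 drops 1)

13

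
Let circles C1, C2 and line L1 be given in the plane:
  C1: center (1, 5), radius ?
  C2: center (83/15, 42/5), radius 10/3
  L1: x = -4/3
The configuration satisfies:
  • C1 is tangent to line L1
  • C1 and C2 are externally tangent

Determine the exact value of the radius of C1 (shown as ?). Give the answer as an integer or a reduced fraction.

1. [C1‖L1]  r_C1² − 49/9 = 0  ⇒  r_C1 = 7/3 (r>0 drops 1)
2. [ext C1·C2]  r_C1² + (20/3)r_C1 − 21 = 0  ⇒  r_C1 = 7/3 (r>0 drops 1)

7/3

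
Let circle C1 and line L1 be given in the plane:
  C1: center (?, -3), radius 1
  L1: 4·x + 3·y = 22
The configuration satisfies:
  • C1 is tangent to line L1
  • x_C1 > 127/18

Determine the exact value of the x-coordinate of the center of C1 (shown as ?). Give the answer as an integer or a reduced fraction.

1. [C1‖L1]  x_C1² − (31/2)x_C1 + 117/2 = 0  ⇒  x_C1 = 13/2 or 9
2. given x_C1 > 127/18: keep 9

9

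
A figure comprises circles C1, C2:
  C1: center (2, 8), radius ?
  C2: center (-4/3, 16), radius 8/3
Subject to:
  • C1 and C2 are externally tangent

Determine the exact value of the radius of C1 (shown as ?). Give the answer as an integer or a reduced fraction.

6

1. [ext C1·C2]  r_C1² + (16/3)r_C1 − 68 = 0  ⇒  r_C1 = 6 (r>0 drops 1)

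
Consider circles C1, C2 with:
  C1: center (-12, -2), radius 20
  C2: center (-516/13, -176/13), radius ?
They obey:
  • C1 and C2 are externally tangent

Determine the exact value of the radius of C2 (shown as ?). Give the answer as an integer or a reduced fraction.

1. [ext C1·C2]  r_C2² + 40r_C2 − 500 = 0  ⇒  r_C2 = 10 (r>0 drops 1)

10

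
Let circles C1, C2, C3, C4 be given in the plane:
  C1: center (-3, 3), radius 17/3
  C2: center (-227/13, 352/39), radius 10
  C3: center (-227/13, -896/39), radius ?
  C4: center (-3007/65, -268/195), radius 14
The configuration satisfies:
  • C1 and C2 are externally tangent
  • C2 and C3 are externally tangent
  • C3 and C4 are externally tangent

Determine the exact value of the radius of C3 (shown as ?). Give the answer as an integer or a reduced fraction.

1. [ext C2·C3]  r_C3² + 20r_C3 − 924 = 0  ⇒  r_C3 = 22 (r>0 drops 1)
2. [ext C3·C4]  r_C3² + 28r_C3 − 1100 = 0  ⇒  r_C3 = 22 (r>0 drops 1)

22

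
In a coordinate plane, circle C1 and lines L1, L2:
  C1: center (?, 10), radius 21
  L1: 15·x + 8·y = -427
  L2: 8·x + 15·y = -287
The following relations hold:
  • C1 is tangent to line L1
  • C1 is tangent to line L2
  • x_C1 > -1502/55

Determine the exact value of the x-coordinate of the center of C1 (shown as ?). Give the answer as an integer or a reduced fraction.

-10

1. [C1‖L1]  x_C1² + (338/5)x_C1 + 576 = 0  ⇒  x_C1 = -288/5 or -10
2. [C1‖L2]  x_C1² + (437/4)x_C1 + 1985/2 = 0  ⇒  x_C1 = -397/4 or -10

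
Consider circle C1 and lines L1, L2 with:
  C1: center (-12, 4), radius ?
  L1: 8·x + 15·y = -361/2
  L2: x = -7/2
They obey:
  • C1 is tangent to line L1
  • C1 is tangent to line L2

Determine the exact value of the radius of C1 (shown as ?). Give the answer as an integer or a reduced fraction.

1. [C1‖L1]  r_C1² − 289/4 = 0  ⇒  r_C1 = 17/2 (r>0 drops 1)
2. [C1‖L2]  r_C1² − 289/4 = 0  ⇒  r_C1 = 17/2 (r>0 drops 1)

17/2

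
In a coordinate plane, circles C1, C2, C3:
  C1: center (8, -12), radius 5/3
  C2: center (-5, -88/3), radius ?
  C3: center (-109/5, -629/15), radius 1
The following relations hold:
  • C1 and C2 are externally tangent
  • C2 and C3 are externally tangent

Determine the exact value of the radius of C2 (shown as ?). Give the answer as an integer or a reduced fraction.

1. [ext C1·C2]  r_C2² + (10/3)r_C2 − 1400/3 = 0  ⇒  r_C2 = 20 (r>0 drops 1)
2. [ext C2·C3]  r_C2² + 2r_C2 − 440 = 0  ⇒  r_C2 = 20 (r>0 drops 1)

20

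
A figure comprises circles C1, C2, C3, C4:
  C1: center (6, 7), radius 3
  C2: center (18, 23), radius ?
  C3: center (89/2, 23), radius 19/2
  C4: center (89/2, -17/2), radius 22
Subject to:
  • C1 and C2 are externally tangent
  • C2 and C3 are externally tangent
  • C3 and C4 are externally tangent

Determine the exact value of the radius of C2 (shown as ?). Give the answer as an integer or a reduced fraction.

1. [ext C1·C2]  r_C2² + 6r_C2 − 391 = 0  ⇒  r_C2 = 17 (r>0 drops 1)
2. [ext C2·C3]  r_C2² + 19r_C2 − 612 = 0  ⇒  r_C2 = 17 (r>0 drops 1)

17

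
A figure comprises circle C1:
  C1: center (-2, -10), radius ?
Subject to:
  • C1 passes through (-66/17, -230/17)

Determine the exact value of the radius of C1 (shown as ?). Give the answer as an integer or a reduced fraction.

1. [C1∋P]  r_C1² − 16 = 0  ⇒  r_C1 = 4 (r>0 drops 1)

4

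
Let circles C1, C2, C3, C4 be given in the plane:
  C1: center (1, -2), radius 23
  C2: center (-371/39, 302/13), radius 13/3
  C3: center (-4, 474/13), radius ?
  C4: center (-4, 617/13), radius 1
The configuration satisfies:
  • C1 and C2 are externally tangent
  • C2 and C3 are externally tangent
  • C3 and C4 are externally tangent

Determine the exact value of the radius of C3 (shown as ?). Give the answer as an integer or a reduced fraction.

1. [ext C2·C3]  r_C3² + (26/3)r_C3 − 560/3 = 0  ⇒  r_C3 = 10 (r>0 drops 1)
2. [ext C3·C4]  r_C3² + 2r_C3 − 120 = 0  ⇒  r_C3 = 10 (r>0 drops 1)

10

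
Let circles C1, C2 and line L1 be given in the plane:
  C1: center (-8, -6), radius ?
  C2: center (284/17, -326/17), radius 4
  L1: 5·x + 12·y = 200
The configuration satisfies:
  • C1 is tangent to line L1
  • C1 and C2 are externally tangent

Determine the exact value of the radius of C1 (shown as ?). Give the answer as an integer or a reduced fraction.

1. [C1‖L1]  r_C1² − 576 = 0  ⇒  r_C1 = 24 (r>0 drops 1)
2. [ext C1·C2]  r_C1² + 8r_C1 − 768 = 0  ⇒  r_C1 = 24 (r>0 drops 1)

24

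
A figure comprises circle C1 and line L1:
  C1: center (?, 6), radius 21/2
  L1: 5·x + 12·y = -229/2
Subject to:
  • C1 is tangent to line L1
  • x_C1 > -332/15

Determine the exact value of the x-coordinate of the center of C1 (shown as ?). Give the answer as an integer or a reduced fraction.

-10

1. [C1‖L1]  x_C1² + (373/5)x_C1 + 646 = 0  ⇒  x_C1 = -323/5 or -10
2. given x_C1 > -332/15: keep -10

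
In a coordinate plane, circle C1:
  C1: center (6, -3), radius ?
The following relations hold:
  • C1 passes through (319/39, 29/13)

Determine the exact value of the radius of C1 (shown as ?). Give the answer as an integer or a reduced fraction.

17/3

1. [C1∋P]  r_C1² − 289/9 = 0  ⇒  r_C1 = 17/3 (r>0 drops 1)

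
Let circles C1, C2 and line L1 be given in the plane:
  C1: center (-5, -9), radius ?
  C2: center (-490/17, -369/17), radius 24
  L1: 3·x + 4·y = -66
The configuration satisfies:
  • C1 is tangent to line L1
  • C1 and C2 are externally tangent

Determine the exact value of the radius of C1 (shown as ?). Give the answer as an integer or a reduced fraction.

3

1. [C1‖L1]  r_C1² − 9 = 0  ⇒  r_C1 = 3 (r>0 drops 1)
2. [ext C1·C2]  r_C1² + 48r_C1 − 153 = 0  ⇒  r_C1 = 3 (r>0 drops 1)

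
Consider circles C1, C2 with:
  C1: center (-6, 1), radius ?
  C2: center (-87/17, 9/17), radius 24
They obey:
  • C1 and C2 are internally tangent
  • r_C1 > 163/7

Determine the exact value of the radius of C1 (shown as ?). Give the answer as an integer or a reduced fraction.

25

1. [int C1,C2]  r_C1² − 48r_C1 + 575 = 0  ⇒  r_C1 = 23 or 25
2. given r_C1 > 163/7: keep 25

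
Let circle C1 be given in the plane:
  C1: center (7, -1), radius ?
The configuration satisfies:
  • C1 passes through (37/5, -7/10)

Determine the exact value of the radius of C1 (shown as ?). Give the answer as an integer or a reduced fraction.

1/2

1. [C1∋P]  r_C1² − 1/4 = 0  ⇒  r_C1 = 1/2 (r>0 drops 1)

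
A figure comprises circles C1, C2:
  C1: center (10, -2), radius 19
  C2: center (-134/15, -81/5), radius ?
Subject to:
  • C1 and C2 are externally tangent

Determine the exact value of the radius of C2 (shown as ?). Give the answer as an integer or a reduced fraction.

14/3

1. [ext C1·C2]  r_C2² + 38r_C2 − 1792/9 = 0  ⇒  r_C2 = 14/3 (r>0 drops 1)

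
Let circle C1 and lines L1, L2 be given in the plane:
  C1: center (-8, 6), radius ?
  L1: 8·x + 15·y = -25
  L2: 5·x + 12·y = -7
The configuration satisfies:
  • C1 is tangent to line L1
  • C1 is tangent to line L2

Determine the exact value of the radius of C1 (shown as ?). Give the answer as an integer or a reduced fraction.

3

1. [C1‖L1]  r_C1² − 9 = 0  ⇒  r_C1 = 3 (r>0 drops 1)
2. [C1‖L2]  r_C1² − 9 = 0  ⇒  r_C1 = 3 (r>0 drops 1)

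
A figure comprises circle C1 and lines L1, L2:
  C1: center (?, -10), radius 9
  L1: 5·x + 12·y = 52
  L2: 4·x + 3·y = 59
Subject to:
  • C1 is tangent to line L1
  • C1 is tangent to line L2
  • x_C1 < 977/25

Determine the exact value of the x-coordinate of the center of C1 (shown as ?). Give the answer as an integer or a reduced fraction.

1. [C1‖L1]  x_C1² − (344/5)x_C1 + 3179/5 = 0  ⇒  x_C1 = 11 or 289/5
2. [C1‖L2]  x_C1² − (89/2)x_C1 + 737/2 = 0  ⇒  x_C1 = 11 or 67/2

11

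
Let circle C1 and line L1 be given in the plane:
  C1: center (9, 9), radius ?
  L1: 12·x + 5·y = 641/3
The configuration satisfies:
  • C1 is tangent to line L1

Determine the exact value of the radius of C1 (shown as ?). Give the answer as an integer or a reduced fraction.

14/3

1. [C1‖L1]  r_C1² − 196/9 = 0  ⇒  r_C1 = 14/3 (r>0 drops 1)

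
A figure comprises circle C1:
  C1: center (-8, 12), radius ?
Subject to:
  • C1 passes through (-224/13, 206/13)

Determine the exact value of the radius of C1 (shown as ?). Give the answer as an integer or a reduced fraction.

10

1. [C1∋P]  r_C1² − 100 = 0  ⇒  r_C1 = 10 (r>0 drops 1)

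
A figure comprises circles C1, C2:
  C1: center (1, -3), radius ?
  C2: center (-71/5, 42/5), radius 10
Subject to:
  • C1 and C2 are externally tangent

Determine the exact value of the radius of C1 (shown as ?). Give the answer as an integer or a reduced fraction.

1. [ext C1·C2]  r_C1² + 20r_C1 − 261 = 0  ⇒  r_C1 = 9 (r>0 drops 1)

9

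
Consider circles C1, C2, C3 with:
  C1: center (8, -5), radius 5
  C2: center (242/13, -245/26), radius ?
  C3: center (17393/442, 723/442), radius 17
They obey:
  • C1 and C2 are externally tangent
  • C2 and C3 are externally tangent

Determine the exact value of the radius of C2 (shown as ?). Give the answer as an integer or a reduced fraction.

13/2

1. [ext C1·C2]  r_C2² + 10r_C2 − 429/4 = 0  ⇒  r_C2 = 13/2 (r>0 drops 1)
2. [ext C2·C3]  r_C2² + 34r_C2 − 1053/4 = 0  ⇒  r_C2 = 13/2 (r>0 drops 1)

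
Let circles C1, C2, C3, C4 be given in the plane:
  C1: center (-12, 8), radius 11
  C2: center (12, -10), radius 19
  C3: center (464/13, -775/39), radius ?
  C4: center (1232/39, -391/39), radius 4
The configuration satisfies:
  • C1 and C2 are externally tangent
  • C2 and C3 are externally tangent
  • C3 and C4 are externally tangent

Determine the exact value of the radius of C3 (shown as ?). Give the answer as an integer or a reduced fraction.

1. [ext C2·C3]  r_C3² + 38r_C3 − 2680/9 = 0  ⇒  r_C3 = 20/3 (r>0 drops 1)
2. [ext C3·C4]  r_C3² + 8r_C3 − 880/9 = 0  ⇒  r_C3 = 20/3 (r>0 drops 1)

20/3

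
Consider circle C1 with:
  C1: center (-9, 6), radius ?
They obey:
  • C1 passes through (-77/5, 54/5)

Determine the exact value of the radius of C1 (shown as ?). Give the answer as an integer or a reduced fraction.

8

1. [C1∋P]  r_C1² − 64 = 0  ⇒  r_C1 = 8 (r>0 drops 1)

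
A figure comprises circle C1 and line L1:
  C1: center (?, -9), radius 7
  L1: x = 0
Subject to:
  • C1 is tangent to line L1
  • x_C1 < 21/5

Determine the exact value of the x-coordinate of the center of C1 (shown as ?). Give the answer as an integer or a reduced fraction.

1. [C1‖L1]  x_C1² − 49 = 0  ⇒  x_C1 = -7 or 7
2. given x_C1 < 21/5: keep -7

-7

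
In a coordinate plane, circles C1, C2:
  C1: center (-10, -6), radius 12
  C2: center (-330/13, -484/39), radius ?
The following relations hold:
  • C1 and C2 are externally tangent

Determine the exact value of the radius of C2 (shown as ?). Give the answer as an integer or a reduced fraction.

1. [ext C1·C2]  r_C2² + 24r_C2 − 1204/9 = 0  ⇒  r_C2 = 14/3 (r>0 drops 1)

14/3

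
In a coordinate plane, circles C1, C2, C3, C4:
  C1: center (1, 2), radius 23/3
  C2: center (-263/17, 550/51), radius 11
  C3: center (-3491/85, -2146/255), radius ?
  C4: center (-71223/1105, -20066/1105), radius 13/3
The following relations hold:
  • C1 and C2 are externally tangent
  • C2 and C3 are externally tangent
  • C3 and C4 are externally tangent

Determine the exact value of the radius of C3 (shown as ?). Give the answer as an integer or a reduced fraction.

1. [ext C2·C3]  r_C3² + 22r_C3 − 903 = 0  ⇒  r_C3 = 21 (r>0 drops 1)
2. [ext C3·C4]  r_C3² + (26/3)r_C3 − 623 = 0  ⇒  r_C3 = 21 (r>0 drops 1)

21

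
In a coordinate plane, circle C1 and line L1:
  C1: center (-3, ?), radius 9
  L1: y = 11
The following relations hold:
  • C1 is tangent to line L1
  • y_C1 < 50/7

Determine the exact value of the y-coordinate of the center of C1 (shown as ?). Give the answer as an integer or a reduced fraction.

2

1. [C1‖L1]  y_C1² − 22y_C1 + 40 = 0  ⇒  y_C1 = 2 or 20
2. given y_C1 < 50/7: keep 2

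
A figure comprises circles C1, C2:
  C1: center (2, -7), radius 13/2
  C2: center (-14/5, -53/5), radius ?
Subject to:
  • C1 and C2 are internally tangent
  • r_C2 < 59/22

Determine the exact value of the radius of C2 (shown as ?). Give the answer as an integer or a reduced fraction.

1/2

1. [int C1,C2]  r_C2² − 13r_C2 + 25/4 = 0  ⇒  r_C2 = 1/2 or 25/2
2. given r_C2 < 59/22: keep 1/2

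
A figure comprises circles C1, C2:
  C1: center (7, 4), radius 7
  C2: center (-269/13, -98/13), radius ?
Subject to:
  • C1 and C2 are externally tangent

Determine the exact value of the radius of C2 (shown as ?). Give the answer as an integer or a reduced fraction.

23

1. [ext C1·C2]  r_C2² + 14r_C2 − 851 = 0  ⇒  r_C2 = 23 (r>0 drops 1)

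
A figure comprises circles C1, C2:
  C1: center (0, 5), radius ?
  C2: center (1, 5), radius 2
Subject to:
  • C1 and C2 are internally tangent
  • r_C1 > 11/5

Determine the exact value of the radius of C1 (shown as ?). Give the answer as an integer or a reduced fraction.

3

1. [int C1,C2]  r_C1² − 4r_C1 + 3 = 0  ⇒  r_C1 = 1 or 3
2. given r_C1 > 11/5: keep 3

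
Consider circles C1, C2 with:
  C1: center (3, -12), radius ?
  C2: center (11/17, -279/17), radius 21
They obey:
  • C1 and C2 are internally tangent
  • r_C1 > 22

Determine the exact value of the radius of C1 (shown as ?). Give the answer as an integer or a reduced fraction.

1. [int C1,C2]  r_C1² − 42r_C1 + 416 = 0  ⇒  r_C1 = 16 or 26
2. given r_C1 > 22: keep 26

26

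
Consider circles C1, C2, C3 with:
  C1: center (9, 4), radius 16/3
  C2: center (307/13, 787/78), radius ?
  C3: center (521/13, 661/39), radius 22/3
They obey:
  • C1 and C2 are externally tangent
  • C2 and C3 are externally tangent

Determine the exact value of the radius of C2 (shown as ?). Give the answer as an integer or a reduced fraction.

21/2

1. [ext C1·C2]  r_C2² + (32/3)r_C2 − 889/4 = 0  ⇒  r_C2 = 21/2 (r>0 drops 1)
2. [ext C2·C3]  r_C2² + (44/3)r_C2 − 1057/4 = 0  ⇒  r_C2 = 21/2 (r>0 drops 1)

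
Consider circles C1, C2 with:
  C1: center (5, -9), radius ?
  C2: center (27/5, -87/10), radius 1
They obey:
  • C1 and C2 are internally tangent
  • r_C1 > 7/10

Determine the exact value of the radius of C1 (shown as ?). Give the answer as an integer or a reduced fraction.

3/2

1. [int C1,C2]  r_C1² − 2r_C1 + 3/4 = 0  ⇒  r_C1 = 1/2 or 3/2
2. given r_C1 > 7/10: keep 3/2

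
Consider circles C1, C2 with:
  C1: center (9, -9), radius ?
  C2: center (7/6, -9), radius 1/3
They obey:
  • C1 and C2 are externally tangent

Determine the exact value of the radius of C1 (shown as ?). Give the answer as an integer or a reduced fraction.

1. [ext C1·C2]  r_C1² + (2/3)r_C1 − 245/4 = 0  ⇒  r_C1 = 15/2 (r>0 drops 1)

15/2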